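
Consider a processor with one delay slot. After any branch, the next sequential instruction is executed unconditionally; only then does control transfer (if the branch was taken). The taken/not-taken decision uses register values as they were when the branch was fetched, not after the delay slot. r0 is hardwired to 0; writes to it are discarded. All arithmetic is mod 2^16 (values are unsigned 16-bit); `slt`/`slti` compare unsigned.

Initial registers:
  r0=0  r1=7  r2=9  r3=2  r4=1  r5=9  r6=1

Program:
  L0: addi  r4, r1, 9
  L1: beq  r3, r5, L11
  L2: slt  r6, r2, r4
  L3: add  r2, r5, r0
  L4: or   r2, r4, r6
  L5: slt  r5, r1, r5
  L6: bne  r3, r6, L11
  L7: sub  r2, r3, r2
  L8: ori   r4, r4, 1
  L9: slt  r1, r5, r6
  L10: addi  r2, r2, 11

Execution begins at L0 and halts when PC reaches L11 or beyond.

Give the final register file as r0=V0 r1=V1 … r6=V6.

[0] addi  r4, r1, 9  →  {r0:0, r1:7, r2:9, r3:2, r4:16, r5:9, r6:1}
[1] beq  r3, r5, L11  →  {r0:0, r1:7, r2:9, r3:2, r4:16, r5:9, r6:1}  ⟨branch fallthrough⟩
[2] slt  r6, r2, r4  →  {r0:0, r1:7, r2:9, r3:2, r4:16, r5:9, r6:1}
[3] add  r2, r5, r0  →  {r0:0, r1:7, r2:9, r3:2, r4:16, r5:9, r6:1}
[4] or   r2, r4, r6  →  {r0:0, r1:7, r2:17, r3:2, r4:16, r5:9, r6:1}
[5] slt  r5, r1, r5  →  {r0:0, r1:7, r2:17, r3:2, r4:16, r5:1, r6:1}
[6] bne  r3, r6, L11  →  {r0:0, r1:7, r2:17, r3:2, r4:16, r5:1, r6:1}  ⟨branch taken⟩
[7] sub  r2, r3, r2  →  {r0:0, r1:7, r2:65521, r3:2, r4:16, r5:1, r6:1}

r0=0 r1=7 r2=65521 r3=2 r4=16 r5=1 r6=1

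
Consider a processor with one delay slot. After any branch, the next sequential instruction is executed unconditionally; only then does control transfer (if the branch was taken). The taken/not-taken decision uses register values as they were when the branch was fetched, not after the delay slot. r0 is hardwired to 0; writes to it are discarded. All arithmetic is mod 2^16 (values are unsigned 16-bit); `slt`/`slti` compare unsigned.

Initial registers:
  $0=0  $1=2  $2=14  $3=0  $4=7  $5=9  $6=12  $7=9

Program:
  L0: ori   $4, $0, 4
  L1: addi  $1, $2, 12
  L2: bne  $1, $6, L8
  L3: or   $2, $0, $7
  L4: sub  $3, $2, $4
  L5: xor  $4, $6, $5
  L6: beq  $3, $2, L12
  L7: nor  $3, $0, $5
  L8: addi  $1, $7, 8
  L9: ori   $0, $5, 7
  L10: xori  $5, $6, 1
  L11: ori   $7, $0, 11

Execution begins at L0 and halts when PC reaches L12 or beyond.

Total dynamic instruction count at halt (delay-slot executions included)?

8

#0 ori   $4, $0, 4 ; 0/2/14/0/4/9/12/9
#1 addi  $1, $2, 12 ; 0/26/14/0/4/9/12/9
#2 bne  $1, $6, L8 ; 0/26/14/0/4/9/12/9 ; →target
#3 or   $2, $0, $7 ; 0/26/9/0/4/9/12/9
#8 addi  $1, $7, 8 ; 0/17/9/0/4/9/12/9
#9 ori   $0, $5, 7 ; 0/17/9/0/4/9/12/9
#10 xori  $5, $6, 1 ; 0/17/9/0/4/13/12/9
#11 ori   $7, $0, 11 ; 0/17/9/0/4/13/12/11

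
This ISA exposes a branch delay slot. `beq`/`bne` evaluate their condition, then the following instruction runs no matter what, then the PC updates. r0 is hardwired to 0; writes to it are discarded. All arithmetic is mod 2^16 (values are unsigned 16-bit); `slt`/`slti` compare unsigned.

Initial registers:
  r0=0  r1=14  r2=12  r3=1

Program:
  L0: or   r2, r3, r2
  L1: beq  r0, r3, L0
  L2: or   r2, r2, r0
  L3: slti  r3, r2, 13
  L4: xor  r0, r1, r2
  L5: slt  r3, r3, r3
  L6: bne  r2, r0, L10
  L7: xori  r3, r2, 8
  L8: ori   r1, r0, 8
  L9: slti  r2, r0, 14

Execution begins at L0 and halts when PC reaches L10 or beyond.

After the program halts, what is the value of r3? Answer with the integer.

5

[0] or   r2, r3, r2  →  {r0:0, r1:14, r2:13, r3:1}
[1] beq  r0, r3, L0  →  {r0:0, r1:14, r2:13, r3:1}  ⟨branch fallthrough⟩
[2] or   r2, r2, r0  →  {r0:0, r1:14, r2:13, r3:1}
[3] slti  r3, r2, 13  →  {r0:0, r1:14, r2:13, r3:0}
[4] xor  r0, r1, r2  →  {r0:0, r1:14, r2:13, r3:0}
[5] slt  r3, r3, r3  →  {r0:0, r1:14, r2:13, r3:0}
[6] bne  r2, r0, L10  →  {r0:0, r1:14, r2:13, r3:0}  ⟨branch taken⟩
[7] xori  r3, r2, 8  →  {r0:0, r1:14, r2:13, r3:5}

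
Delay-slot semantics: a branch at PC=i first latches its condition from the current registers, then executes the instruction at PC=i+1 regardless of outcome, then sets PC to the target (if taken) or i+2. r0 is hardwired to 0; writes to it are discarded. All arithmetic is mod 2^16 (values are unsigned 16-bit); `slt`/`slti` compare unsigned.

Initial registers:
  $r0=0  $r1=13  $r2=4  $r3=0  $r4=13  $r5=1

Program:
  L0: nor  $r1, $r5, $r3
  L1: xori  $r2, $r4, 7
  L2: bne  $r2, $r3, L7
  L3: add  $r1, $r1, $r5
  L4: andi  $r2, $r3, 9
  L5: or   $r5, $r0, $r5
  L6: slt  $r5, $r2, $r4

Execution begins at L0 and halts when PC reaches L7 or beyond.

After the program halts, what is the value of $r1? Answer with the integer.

65535

[0] nor  $r1, $r5, $r3  →  {$r0:0, $r1:65534, $r2:4, $r3:0, $r4:13, $r5:1}
[1] xori  $r2, $r4, 7  →  {$r0:0, $r1:65534, $r2:10, $r3:0, $r4:13, $r5:1}
[2] bne  $r2, $r3, L7  →  {$r0:0, $r1:65534, $r2:10, $r3:0, $r4:13, $r5:1}  ⟨branch taken⟩
[3] add  $r1, $r1, $r5  →  {$r0:0, $r1:65535, $r2:10, $r3:0, $r4:13, $r5:1}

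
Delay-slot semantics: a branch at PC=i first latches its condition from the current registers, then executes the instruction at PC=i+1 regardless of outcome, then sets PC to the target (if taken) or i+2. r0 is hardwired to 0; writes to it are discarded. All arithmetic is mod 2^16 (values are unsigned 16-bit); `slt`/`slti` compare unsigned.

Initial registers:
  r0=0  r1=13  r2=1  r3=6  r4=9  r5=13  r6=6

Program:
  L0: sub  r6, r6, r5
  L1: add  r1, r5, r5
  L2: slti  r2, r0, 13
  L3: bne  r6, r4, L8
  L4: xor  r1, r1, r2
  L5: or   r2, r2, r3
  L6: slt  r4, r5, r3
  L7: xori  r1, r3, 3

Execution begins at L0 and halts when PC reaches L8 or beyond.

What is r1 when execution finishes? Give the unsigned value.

27

  step pc=0: sub  r6, r6, r5  regs=(0,13,1,6,9,13,65529)
  step pc=1: add  r1, r5, r5  regs=(0,26,1,6,9,13,65529)
  step pc=2: slti  r2, r0, 13  regs=(0,26,1,6,9,13,65529)
  step pc=3: bne  r6, r4, L8  cond=T  regs=(0,26,1,6,9,13,65529)
  step pc=4: xor  r1, r1, r2  regs=(0,27,1,6,9,13,65529)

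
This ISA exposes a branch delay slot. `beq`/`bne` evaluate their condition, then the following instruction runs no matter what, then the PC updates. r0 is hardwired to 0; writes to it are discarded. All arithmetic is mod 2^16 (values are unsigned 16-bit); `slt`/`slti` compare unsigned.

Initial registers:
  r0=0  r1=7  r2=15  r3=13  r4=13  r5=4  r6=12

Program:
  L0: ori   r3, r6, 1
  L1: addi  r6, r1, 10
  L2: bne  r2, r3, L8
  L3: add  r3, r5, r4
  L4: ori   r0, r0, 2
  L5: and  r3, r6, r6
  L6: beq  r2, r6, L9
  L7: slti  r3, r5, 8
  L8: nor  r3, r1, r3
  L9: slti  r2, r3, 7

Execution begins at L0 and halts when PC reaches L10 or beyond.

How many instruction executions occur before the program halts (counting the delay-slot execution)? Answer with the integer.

#0 ori   r3, r6, 1 ; 0/7/15/13/13/4/12
#1 addi  r6, r1, 10 ; 0/7/15/13/13/4/17
#2 bne  r2, r3, L8 ; 0/7/15/13/13/4/17 ; →target
#3 add  r3, r5, r4 ; 0/7/15/17/13/4/17
#8 nor  r3, r1, r3 ; 0/7/15/65512/13/4/17
#9 slti  r2, r3, 7 ; 0/7/0/65512/13/4/17

6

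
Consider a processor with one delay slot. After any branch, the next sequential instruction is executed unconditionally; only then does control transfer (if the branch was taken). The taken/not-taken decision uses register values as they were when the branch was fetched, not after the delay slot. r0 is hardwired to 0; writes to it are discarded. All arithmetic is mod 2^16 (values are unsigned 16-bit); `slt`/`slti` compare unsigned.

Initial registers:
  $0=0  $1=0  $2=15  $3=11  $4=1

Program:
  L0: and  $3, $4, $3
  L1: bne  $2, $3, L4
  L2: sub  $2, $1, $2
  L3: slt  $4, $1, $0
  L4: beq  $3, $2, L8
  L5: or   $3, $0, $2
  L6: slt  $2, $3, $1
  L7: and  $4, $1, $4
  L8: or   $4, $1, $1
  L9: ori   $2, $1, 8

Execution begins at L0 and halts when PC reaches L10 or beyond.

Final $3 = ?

#0 and  $3, $4, $3 ; 0/0/15/1/1
#1 bne  $2, $3, L4 ; 0/0/15/1/1 ; →target
#2 sub  $2, $1, $2 ; 0/0/65521/1/1
#4 beq  $3, $2, L8 ; 0/0/65521/1/1 ; →fallthru
#5 or   $3, $0, $2 ; 0/0/65521/65521/1
#6 slt  $2, $3, $1 ; 0/0/0/65521/1
#7 and  $4, $1, $4 ; 0/0/0/65521/0
#8 or   $4, $1, $1 ; 0/0/0/65521/0
#9 ori   $2, $1, 8 ; 0/0/8/65521/0

65521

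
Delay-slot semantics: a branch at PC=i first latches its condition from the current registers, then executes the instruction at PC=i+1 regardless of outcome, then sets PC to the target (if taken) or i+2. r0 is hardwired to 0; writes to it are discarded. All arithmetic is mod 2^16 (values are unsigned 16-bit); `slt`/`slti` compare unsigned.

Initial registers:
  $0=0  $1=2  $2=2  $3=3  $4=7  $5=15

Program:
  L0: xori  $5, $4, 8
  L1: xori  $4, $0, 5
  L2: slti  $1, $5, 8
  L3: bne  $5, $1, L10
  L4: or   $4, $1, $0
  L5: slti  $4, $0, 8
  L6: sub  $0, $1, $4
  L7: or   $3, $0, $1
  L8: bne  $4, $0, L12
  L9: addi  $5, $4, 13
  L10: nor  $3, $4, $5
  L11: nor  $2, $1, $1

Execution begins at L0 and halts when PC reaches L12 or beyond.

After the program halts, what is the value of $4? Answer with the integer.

0

  step pc=0: xori  $5, $4, 8  regs=(0,2,2,3,7,15)
  step pc=1: xori  $4, $0, 5  regs=(0,2,2,3,5,15)
  step pc=2: slti  $1, $5, 8  regs=(0,0,2,3,5,15)
  step pc=3: bne  $5, $1, L10  cond=T  regs=(0,0,2,3,5,15)
  step pc=4: or   $4, $1, $0  regs=(0,0,2,3,0,15)
  step pc=10: nor  $3, $4, $5  regs=(0,0,2,65520,0,15)
  step pc=11: nor  $2, $1, $1  regs=(0,0,65535,65520,0,15)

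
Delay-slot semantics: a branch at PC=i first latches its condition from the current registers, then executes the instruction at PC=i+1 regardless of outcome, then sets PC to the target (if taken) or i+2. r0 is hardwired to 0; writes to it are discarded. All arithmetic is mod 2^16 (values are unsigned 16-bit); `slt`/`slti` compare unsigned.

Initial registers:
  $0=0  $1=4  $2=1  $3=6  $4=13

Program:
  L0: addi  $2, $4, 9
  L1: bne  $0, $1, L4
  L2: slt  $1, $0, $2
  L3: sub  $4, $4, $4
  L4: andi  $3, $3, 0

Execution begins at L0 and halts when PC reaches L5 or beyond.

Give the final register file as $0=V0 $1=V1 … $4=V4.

$0=0 $1=1 $2=22 $3=0 $4=13

[0] addi  $2, $4, 9  →  {$0:0, $1:4, $2:22, $3:6, $4:13}
[1] bne  $0, $1, L4  →  {$0:0, $1:4, $2:22, $3:6, $4:13}  ⟨branch taken⟩
[2] slt  $1, $0, $2  →  {$0:0, $1:1, $2:22, $3:6, $4:13}
[4] andi  $3, $3, 0  →  {$0:0, $1:1, $2:22, $3:0, $4:13}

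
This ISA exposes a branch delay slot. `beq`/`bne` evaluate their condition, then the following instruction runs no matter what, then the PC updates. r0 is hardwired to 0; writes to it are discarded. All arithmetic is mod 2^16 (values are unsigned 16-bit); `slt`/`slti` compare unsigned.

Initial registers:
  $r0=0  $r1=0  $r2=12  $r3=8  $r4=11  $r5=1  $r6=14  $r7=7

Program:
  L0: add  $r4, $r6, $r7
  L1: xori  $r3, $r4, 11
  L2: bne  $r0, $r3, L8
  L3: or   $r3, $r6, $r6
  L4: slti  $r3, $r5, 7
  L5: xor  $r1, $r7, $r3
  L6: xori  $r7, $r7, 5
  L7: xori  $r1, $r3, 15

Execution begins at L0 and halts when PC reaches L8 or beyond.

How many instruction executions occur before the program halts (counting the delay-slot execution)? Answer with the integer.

[0] add  $r4, $r6, $r7  →  {$r0:0, $r1:0, $r2:12, $r3:8, $r4:21, $r5:1, $r6:14, $r7:7}
[1] xori  $r3, $r4, 11  →  {$r0:0, $r1:0, $r2:12, $r3:30, $r4:21, $r5:1, $r6:14, $r7:7}
[2] bne  $r0, $r3, L8  →  {$r0:0, $r1:0, $r2:12, $r3:30, $r4:21, $r5:1, $r6:14, $r7:7}  ⟨branch taken⟩
[3] or   $r3, $r6, $r6  →  {$r0:0, $r1:0, $r2:12, $r3:14, $r4:21, $r5:1, $r6:14, $r7:7}

4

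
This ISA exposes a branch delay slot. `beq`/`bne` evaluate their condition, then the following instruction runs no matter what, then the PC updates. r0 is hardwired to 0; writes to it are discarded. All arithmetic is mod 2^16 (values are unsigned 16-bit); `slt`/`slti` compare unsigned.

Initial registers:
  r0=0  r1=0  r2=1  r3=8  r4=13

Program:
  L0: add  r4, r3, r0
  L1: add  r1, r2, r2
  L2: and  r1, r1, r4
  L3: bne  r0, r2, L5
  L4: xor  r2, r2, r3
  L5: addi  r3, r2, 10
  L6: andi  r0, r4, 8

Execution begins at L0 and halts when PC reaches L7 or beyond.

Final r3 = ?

19

  step pc=0: add  r4, r3, r0  regs=(0,0,1,8,8)
  step pc=1: add  r1, r2, r2  regs=(0,2,1,8,8)
  step pc=2: and  r1, r1, r4  regs=(0,0,1,8,8)
  step pc=3: bne  r0, r2, L5  cond=T  regs=(0,0,1,8,8)
  step pc=4: xor  r2, r2, r3  regs=(0,0,9,8,8)
  step pc=5: addi  r3, r2, 10  regs=(0,0,9,19,8)
  step pc=6: andi  r0, r4, 8  regs=(0,0,9,19,8)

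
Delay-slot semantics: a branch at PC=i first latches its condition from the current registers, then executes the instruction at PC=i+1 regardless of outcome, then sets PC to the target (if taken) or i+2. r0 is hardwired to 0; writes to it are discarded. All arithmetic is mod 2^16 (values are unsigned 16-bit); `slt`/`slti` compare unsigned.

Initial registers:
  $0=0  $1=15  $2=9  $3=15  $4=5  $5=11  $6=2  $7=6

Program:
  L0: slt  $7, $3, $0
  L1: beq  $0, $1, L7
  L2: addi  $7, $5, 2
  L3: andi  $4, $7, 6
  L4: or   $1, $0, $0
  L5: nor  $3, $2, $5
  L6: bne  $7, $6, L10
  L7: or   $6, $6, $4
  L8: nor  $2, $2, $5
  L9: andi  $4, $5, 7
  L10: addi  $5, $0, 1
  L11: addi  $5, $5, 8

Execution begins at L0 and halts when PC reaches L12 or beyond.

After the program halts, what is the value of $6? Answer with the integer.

6

PC=0  slt  $7, $3, $0        | $0=0 $1=15 $2=9 $3=15 $4=5 $5=11 $6=2 $7=0
PC=1  beq  $0, $1, L7        | $0=0 $1=15 $2=9 $3=15 $4=5 $5=11 $6=2 $7=0  [not taken]
PC=2  addi  $7, $5, 2        | $0=0 $1=15 $2=9 $3=15 $4=5 $5=11 $6=2 $7=13
PC=3  andi  $4, $7, 6        | $0=0 $1=15 $2=9 $3=15 $4=4 $5=11 $6=2 $7=13
PC=4  or   $1, $0, $0        | $0=0 $1=0 $2=9 $3=15 $4=4 $5=11 $6=2 $7=13
PC=5  nor  $3, $2, $5        | $0=0 $1=0 $2=9 $3=65524 $4=4 $5=11 $6=2 $7=13
PC=6  bne  $7, $6, L10       | $0=0 $1=0 $2=9 $3=65524 $4=4 $5=11 $6=2 $7=13  [TAKEN]
PC=7  or   $6, $6, $4        | $0=0 $1=0 $2=9 $3=65524 $4=4 $5=11 $6=6 $7=13
PC=10 addi  $5, $0, 1        | $0=0 $1=0 $2=9 $3=65524 $4=4 $5=1 $6=6 $7=13
PC=11 addi  $5, $5, 8        | $0=0 $1=0 $2=9 $3=65524 $4=4 $5=9 $6=6 $7=13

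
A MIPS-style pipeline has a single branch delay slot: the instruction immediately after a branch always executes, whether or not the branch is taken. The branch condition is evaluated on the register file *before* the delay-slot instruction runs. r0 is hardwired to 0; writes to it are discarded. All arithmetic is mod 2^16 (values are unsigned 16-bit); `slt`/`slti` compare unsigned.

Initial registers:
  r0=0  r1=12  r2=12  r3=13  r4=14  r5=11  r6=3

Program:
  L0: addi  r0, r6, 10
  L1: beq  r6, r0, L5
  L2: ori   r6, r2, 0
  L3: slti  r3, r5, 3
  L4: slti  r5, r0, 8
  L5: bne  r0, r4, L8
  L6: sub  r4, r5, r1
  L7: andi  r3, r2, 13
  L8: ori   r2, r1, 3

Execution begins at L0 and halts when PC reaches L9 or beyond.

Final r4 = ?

PC=0  addi  r0, r6, 10       | r0=0 r1=12 r2=12 r3=13 r4=14 r5=11 r6=3
PC=1  beq  r6, r0, L5        | r0=0 r1=12 r2=12 r3=13 r4=14 r5=11 r6=3  [not taken]
PC=2  ori   r6, r2, 0        | r0=0 r1=12 r2=12 r3=13 r4=14 r5=11 r6=12
PC=3  slti  r3, r5, 3        | r0=0 r1=12 r2=12 r3=0 r4=14 r5=11 r6=12
PC=4  slti  r5, r0, 8        | r0=0 r1=12 r2=12 r3=0 r4=14 r5=1 r6=12
PC=5  bne  r0, r4, L8        | r0=0 r1=12 r2=12 r3=0 r4=14 r5=1 r6=12  [TAKEN]
PC=6  sub  r4, r5, r1        | r0=0 r1=12 r2=12 r3=0 r4=65525 r5=1 r6=12
PC=8  ori   r2, r1, 3        | r0=0 r1=12 r2=15 r3=0 r4=65525 r5=1 r6=12

65525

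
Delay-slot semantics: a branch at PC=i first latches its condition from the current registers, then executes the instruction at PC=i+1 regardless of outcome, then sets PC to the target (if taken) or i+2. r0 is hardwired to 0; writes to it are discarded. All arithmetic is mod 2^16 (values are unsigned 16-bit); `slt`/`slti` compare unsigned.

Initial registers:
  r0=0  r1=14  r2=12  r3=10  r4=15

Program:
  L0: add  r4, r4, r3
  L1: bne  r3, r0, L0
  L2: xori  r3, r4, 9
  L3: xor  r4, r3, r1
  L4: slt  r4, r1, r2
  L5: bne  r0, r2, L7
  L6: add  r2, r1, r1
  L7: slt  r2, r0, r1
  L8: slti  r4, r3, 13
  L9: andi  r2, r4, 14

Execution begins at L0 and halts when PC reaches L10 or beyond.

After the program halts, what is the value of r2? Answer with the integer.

  step pc=0: add  r4, r4, r3  regs=(0,14,12,10,25)
  step pc=1: bne  r3, r0, L0  cond=T  regs=(0,14,12,10,25)
  step pc=2: xori  r3, r4, 9  regs=(0,14,12,16,25)
  step pc=0: add  r4, r4, r3  regs=(0,14,12,16,41)
  step pc=1: bne  r3, r0, L0  cond=T  regs=(0,14,12,16,41)
  step pc=2: xori  r3, r4, 9  regs=(0,14,12,32,41)
  step pc=0: add  r4, r4, r3  regs=(0,14,12,32,73)
  step pc=1: bne  r3, r0, L0  cond=T  regs=(0,14,12,32,73)
  step pc=2: xori  r3, r4, 9  regs=(0,14,12,64,73)
  step pc=0: add  r4, r4, r3  regs=(0,14,12,64,137)
  step pc=1: bne  r3, r0, L0  cond=T  regs=(0,14,12,64,137)
  step pc=2: xori  r3, r4, 9  regs=(0,14,12,128,137)
  step pc=0: add  r4, r4, r3  regs=(0,14,12,128,265)
  step pc=1: bne  r3, r0, L0  cond=T  regs=(0,14,12,128,265)
  step pc=2: xori  r3, r4, 9  regs=(0,14,12,256,265)
  step pc=0: add  r4, r4, r3  regs=(0,14,12,256,521)
  step pc=1: bne  r3, r0, L0  cond=T  regs=(0,14,12,256,521)
  step pc=2: xori  r3, r4, 9  regs=(0,14,12,512,521)
  step pc=0: add  r4, r4, r3  regs=(0,14,12,512,1033)
  step pc=1: bne  r3, r0, L0  cond=T  regs=(0,14,12,512,1033)
  step pc=2: xori  r3, r4, 9  regs=(0,14,12,1024,1033)
  step pc=0: add  r4, r4, r3  regs=(0,14,12,1024,2057)
  step pc=1: bne  r3, r0, L0  cond=T  regs=(0,14,12,1024,2057)
  step pc=2: xori  r3, r4, 9  regs=(0,14,12,2048,2057)
  step pc=0: add  r4, r4, r3  regs=(0,14,12,2048,4105)
  step pc=1: bne  r3, r0, L0  cond=T  regs=(0,14,12,2048,4105)
  step pc=2: xori  r3, r4, 9  regs=(0,14,12,4096,4105)
  step pc=0: add  r4, r4, r3  regs=(0,14,12,4096,8201)
  step pc=1: bne  r3, r0, L0  cond=T  regs=(0,14,12,4096,8201)
  step pc=2: xori  r3, r4, 9  regs=(0,14,12,8192,8201)
  step pc=0: add  r4, r4, r3  regs=(0,14,12,8192,16393)
  step pc=1: bne  r3, r0, L0  cond=T  regs=(0,14,12,8192,16393)
  step pc=2: xori  r3, r4, 9  regs=(0,14,12,16384,16393)
  step pc=0: add  r4, r4, r3  regs=(0,14,12,16384,32777)
  step pc=1: bne  r3, r0, L0  cond=T  regs=(0,14,12,16384,32777)
  step pc=2: xori  r3, r4, 9  regs=(0,14,12,32768,32777)
  step pc=0: add  r4, r4, r3  regs=(0,14,12,32768,9)
  step pc=1: bne  r3, r0, L0  cond=T  regs=(0,14,12,32768,9)
  step pc=2: xori  r3, r4, 9  regs=(0,14,12,0,9)
  step pc=0: add  r4, r4, r3  regs=(0,14,12,0,9)
  step pc=1: bne  r3, r0, L0  cond=F  regs=(0,14,12,0,9)
  step pc=2: xori  r3, r4, 9  regs=(0,14,12,0,9)
  step pc=3: xor  r4, r3, r1  regs=(0,14,12,0,14)
  step pc=4: slt  r4, r1, r2  regs=(0,14,12,0,0)
  step pc=5: bne  r0, r2, L7  cond=T  regs=(0,14,12,0,0)
  step pc=6: add  r2, r1, r1  regs=(0,14,28,0,0)
  step pc=7: slt  r2, r0, r1  regs=(0,14,1,0,0)
  step pc=8: slti  r4, r3, 13  regs=(0,14,1,0,1)
  step pc=9: andi  r2, r4, 14  regs=(0,14,0,0,1)

0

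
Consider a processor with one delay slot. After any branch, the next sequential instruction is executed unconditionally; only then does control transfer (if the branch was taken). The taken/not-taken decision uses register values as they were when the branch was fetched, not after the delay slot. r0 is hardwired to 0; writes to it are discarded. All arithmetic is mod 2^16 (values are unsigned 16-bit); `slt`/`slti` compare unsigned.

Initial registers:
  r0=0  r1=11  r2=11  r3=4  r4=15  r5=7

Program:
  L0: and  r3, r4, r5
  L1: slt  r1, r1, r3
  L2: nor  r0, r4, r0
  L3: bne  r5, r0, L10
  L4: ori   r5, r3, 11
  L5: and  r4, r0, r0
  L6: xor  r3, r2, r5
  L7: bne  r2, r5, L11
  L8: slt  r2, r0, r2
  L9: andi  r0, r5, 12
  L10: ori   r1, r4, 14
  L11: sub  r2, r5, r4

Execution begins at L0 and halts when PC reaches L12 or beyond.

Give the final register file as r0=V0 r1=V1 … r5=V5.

r0=0 r1=15 r2=0 r3=7 r4=15 r5=15

  step pc=0: and  r3, r4, r5  regs=(0,11,11,7,15,7)
  step pc=1: slt  r1, r1, r3  regs=(0,0,11,7,15,7)
  step pc=2: nor  r0, r4, r0  regs=(0,0,11,7,15,7)
  step pc=3: bne  r5, r0, L10  cond=T  regs=(0,0,11,7,15,7)
  step pc=4: ori   r5, r3, 11  regs=(0,0,11,7,15,15)
  step pc=10: ori   r1, r4, 14  regs=(0,15,11,7,15,15)
  step pc=11: sub  r2, r5, r4  regs=(0,15,0,7,15,15)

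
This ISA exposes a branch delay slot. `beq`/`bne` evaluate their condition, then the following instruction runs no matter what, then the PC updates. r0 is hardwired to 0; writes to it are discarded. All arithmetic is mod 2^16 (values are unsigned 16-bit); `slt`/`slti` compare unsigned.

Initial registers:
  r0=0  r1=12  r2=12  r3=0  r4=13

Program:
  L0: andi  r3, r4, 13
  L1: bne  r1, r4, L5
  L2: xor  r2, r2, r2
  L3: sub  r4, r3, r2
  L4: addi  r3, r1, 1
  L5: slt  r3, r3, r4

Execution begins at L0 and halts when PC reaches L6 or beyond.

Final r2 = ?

PC=0  andi  r3, r4, 13       | r0=0 r1=12 r2=12 r3=13 r4=13
PC=1  bne  r1, r4, L5        | r0=0 r1=12 r2=12 r3=13 r4=13  [TAKEN]
PC=2  xor  r2, r2, r2        | r0=0 r1=12 r2=0 r3=13 r4=13
PC=5  slt  r3, r3, r4        | r0=0 r1=12 r2=0 r3=0 r4=13

0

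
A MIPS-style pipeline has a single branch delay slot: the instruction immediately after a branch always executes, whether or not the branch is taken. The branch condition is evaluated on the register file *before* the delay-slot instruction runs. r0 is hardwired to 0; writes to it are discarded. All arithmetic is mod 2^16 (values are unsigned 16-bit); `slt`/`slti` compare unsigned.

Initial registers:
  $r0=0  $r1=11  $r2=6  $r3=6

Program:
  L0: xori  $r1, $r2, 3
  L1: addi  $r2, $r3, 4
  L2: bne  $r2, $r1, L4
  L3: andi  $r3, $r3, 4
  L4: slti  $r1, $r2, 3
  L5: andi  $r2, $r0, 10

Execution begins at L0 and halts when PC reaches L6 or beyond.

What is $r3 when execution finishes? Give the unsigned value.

[0] xori  $r1, $r2, 3  →  {$r0:0, $r1:5, $r2:6, $r3:6}
[1] addi  $r2, $r3, 4  →  {$r0:0, $r1:5, $r2:10, $r3:6}
[2] bne  $r2, $r1, L4  →  {$r0:0, $r1:5, $r2:10, $r3:6}  ⟨branch taken⟩
[3] andi  $r3, $r3, 4  →  {$r0:0, $r1:5, $r2:10, $r3:4}
[4] slti  $r1, $r2, 3  →  {$r0:0, $r1:0, $r2:10, $r3:4}
[5] andi  $r2, $r0, 10  →  {$r0:0, $r1:0, $r2:0, $r3:4}

4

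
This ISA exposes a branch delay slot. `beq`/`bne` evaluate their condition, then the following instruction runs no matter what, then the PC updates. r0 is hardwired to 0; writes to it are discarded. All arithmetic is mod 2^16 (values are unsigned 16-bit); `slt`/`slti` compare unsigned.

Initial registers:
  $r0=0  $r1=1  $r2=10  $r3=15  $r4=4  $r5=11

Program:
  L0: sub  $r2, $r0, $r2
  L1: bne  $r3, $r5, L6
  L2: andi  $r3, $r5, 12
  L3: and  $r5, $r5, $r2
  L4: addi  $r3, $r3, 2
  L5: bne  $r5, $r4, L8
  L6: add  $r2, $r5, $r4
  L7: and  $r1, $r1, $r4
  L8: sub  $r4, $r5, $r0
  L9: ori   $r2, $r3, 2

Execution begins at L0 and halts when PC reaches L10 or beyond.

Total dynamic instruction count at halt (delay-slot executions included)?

7

#0 sub  $r2, $r0, $r2 ; 0/1/65526/15/4/11
#1 bne  $r3, $r5, L6 ; 0/1/65526/15/4/11 ; →target
#2 andi  $r3, $r5, 12 ; 0/1/65526/8/4/11
#6 add  $r2, $r5, $r4 ; 0/1/15/8/4/11
#7 and  $r1, $r1, $r4 ; 0/0/15/8/4/11
#8 sub  $r4, $r5, $r0 ; 0/0/15/8/11/11
#9 ori   $r2, $r3, 2 ; 0/0/10/8/11/11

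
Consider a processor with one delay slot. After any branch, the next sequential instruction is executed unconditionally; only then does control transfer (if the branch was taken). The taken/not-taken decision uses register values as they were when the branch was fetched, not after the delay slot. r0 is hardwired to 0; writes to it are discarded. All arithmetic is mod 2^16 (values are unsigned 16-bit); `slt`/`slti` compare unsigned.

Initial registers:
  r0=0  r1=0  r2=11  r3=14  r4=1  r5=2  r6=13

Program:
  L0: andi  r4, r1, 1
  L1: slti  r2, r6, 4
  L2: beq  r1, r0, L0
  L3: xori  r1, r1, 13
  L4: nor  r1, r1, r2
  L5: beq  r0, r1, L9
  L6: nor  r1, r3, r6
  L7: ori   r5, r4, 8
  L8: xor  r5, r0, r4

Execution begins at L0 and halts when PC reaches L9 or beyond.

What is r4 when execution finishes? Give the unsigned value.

PC=0  andi  r4, r1, 1        | r0=0 r1=0 r2=11 r3=14 r4=0 r5=2 r6=13
PC=1  slti  r2, r6, 4        | r0=0 r1=0 r2=0 r3=14 r4=0 r5=2 r6=13
PC=2  beq  r1, r0, L0        | r0=0 r1=0 r2=0 r3=14 r4=0 r5=2 r6=13  [TAKEN]
PC=3  xori  r1, r1, 13       | r0=0 r1=13 r2=0 r3=14 r4=0 r5=2 r6=13
PC=0  andi  r4, r1, 1        | r0=0 r1=13 r2=0 r3=14 r4=1 r5=2 r6=13
PC=1  slti  r2, r6, 4        | r0=0 r1=13 r2=0 r3=14 r4=1 r5=2 r6=13
PC=2  beq  r1, r0, L0        | r0=0 r1=13 r2=0 r3=14 r4=1 r5=2 r6=13  [not taken]
PC=3  xori  r1, r1, 13       | r0=0 r1=0 r2=0 r3=14 r4=1 r5=2 r6=13
PC=4  nor  r1, r1, r2        | r0=0 r1=65535 r2=0 r3=14 r4=1 r5=2 r6=13
PC=5  beq  r0, r1, L9        | r0=0 r1=65535 r2=0 r3=14 r4=1 r5=2 r6=13  [not taken]
PC=6  nor  r1, r3, r6        | r0=0 r1=65520 r2=0 r3=14 r4=1 r5=2 r6=13
PC=7  ori   r5, r4, 8        | r0=0 r1=65520 r2=0 r3=14 r4=1 r5=9 r6=13
PC=8  xor  r5, r0, r4        | r0=0 r1=65520 r2=0 r3=14 r4=1 r5=1 r6=13

1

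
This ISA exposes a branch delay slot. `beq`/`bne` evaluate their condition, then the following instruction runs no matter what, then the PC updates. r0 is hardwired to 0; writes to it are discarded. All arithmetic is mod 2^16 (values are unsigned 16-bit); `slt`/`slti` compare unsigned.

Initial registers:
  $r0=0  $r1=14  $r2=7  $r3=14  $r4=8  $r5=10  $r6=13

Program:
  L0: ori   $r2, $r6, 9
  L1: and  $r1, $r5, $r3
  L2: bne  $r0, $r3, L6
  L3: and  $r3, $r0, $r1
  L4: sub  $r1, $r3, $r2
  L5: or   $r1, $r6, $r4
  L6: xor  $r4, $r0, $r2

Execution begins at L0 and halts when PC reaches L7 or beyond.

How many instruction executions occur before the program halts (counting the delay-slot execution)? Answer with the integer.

5

  step pc=0: ori   $r2, $r6, 9  regs=(0,14,13,14,8,10,13)
  step pc=1: and  $r1, $r5, $r3  regs=(0,10,13,14,8,10,13)
  step pc=2: bne  $r0, $r3, L6  cond=T  regs=(0,10,13,14,8,10,13)
  step pc=3: and  $r3, $r0, $r1  regs=(0,10,13,0,8,10,13)
  step pc=6: xor  $r4, $r0, $r2  regs=(0,10,13,0,13,10,13)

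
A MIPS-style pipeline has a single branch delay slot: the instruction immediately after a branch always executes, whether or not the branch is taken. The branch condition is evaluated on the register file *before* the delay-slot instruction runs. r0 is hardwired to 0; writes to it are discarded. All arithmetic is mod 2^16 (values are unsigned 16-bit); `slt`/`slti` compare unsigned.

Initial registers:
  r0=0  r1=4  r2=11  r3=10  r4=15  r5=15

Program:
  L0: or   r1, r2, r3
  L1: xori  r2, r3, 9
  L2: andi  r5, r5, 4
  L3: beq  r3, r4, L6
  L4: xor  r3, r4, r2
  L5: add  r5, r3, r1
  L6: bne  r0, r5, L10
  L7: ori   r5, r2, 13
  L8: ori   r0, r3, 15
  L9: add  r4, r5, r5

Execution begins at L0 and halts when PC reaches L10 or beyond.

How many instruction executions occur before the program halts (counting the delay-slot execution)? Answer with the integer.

8

#0 or   r1, r2, r3 ; 0/11/11/10/15/15
#1 xori  r2, r3, 9 ; 0/11/3/10/15/15
#2 andi  r5, r5, 4 ; 0/11/3/10/15/4
#3 beq  r3, r4, L6 ; 0/11/3/10/15/4 ; →fallthru
#4 xor  r3, r4, r2 ; 0/11/3/12/15/4
#5 add  r5, r3, r1 ; 0/11/3/12/15/23
#6 bne  r0, r5, L10 ; 0/11/3/12/15/23 ; →target
#7 ori   r5, r2, 13 ; 0/11/3/12/15/15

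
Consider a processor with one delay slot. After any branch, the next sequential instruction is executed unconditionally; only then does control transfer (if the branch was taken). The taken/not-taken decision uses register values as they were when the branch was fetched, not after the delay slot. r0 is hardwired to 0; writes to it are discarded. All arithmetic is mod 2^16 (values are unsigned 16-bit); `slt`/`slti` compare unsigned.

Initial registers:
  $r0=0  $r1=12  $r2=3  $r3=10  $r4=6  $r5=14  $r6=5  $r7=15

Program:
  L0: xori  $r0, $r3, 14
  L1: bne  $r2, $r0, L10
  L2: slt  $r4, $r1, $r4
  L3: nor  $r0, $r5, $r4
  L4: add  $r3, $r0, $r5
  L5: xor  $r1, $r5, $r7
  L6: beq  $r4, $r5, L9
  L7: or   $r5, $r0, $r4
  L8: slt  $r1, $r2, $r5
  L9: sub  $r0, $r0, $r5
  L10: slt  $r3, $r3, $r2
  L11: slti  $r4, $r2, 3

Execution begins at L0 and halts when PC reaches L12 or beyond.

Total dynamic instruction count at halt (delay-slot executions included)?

5

  step pc=0: xori  $r0, $r3, 14  regs=(0,12,3,10,6,14,5,15)
  step pc=1: bne  $r2, $r0, L10  cond=T  regs=(0,12,3,10,6,14,5,15)
  step pc=2: slt  $r4, $r1, $r4  regs=(0,12,3,10,0,14,5,15)
  step pc=10: slt  $r3, $r3, $r2  regs=(0,12,3,0,0,14,5,15)
  step pc=11: slti  $r4, $r2, 3  regs=(0,12,3,0,0,14,5,15)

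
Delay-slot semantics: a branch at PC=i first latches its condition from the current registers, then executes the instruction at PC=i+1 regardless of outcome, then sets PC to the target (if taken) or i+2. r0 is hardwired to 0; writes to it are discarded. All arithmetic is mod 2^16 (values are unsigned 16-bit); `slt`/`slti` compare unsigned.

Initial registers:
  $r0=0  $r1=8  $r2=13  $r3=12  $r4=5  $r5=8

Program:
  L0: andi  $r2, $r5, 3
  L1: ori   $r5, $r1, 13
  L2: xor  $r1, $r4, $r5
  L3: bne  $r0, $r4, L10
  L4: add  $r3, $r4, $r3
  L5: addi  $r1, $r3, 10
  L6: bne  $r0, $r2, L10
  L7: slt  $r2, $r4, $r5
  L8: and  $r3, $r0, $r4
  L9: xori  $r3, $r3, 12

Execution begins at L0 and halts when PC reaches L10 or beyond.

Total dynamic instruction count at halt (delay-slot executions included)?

5

PC=0  andi  $r2, $r5, 3      | $r0=0 $r1=8 $r2=0 $r3=12 $r4=5 $r5=8
PC=1  ori   $r5, $r1, 13     | $r0=0 $r1=8 $r2=0 $r3=12 $r4=5 $r5=13
PC=2  xor  $r1, $r4, $r5     | $r0=0 $r1=8 $r2=0 $r3=12 $r4=5 $r5=13
PC=3  bne  $r0, $r4, L10     | $r0=0 $r1=8 $r2=0 $r3=12 $r4=5 $r5=13  [TAKEN]
PC=4  add  $r3, $r4, $r3     | $r0=0 $r1=8 $r2=0 $r3=17 $r4=5 $r5=13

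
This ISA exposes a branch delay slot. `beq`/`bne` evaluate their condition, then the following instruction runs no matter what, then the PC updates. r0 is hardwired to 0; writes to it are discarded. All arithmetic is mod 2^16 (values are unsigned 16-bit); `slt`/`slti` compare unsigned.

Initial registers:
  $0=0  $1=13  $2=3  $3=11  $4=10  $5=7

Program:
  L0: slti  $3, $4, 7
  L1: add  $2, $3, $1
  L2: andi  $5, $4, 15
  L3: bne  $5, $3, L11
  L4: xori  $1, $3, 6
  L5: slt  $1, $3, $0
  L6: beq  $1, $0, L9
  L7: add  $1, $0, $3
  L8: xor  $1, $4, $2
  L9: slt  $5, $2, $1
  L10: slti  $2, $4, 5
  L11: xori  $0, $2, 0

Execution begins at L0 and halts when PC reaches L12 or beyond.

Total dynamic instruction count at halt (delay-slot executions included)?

6

[0] slti  $3, $4, 7  →  {$0:0, $1:13, $2:3, $3:0, $4:10, $5:7}
[1] add  $2, $3, $1  →  {$0:0, $1:13, $2:13, $3:0, $4:10, $5:7}
[2] andi  $5, $4, 15  →  {$0:0, $1:13, $2:13, $3:0, $4:10, $5:10}
[3] bne  $5, $3, L11  →  {$0:0, $1:13, $2:13, $3:0, $4:10, $5:10}  ⟨branch taken⟩
[4] xori  $1, $3, 6  →  {$0:0, $1:6, $2:13, $3:0, $4:10, $5:10}
[11] xori  $0, $2, 0  →  {$0:0, $1:6, $2:13, $3:0, $4:10, $5:10}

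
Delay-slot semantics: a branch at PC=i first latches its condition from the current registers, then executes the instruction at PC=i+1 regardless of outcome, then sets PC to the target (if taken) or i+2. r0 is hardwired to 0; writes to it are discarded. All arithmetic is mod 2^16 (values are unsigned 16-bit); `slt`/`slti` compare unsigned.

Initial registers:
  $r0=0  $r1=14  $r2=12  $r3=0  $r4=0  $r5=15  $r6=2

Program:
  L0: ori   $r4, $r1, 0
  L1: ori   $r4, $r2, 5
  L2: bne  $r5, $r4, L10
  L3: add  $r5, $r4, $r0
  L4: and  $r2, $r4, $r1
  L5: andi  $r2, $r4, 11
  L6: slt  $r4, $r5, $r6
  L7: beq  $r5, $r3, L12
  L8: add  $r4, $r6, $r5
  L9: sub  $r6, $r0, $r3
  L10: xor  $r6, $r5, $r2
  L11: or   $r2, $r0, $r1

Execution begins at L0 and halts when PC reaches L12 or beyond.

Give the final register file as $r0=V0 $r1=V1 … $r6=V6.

$r0=0 $r1=14 $r2=14 $r3=0 $r4=13 $r5=13 $r6=1

  step pc=0: ori   $r4, $r1, 0  regs=(0,14,12,0,14,15,2)
  step pc=1: ori   $r4, $r2, 5  regs=(0,14,12,0,13,15,2)
  step pc=2: bne  $r5, $r4, L10  cond=T  regs=(0,14,12,0,13,15,2)
  step pc=3: add  $r5, $r4, $r0  regs=(0,14,12,0,13,13,2)
  step pc=10: xor  $r6, $r5, $r2  regs=(0,14,12,0,13,13,1)
  step pc=11: or   $r2, $r0, $r1  regs=(0,14,14,0,13,13,1)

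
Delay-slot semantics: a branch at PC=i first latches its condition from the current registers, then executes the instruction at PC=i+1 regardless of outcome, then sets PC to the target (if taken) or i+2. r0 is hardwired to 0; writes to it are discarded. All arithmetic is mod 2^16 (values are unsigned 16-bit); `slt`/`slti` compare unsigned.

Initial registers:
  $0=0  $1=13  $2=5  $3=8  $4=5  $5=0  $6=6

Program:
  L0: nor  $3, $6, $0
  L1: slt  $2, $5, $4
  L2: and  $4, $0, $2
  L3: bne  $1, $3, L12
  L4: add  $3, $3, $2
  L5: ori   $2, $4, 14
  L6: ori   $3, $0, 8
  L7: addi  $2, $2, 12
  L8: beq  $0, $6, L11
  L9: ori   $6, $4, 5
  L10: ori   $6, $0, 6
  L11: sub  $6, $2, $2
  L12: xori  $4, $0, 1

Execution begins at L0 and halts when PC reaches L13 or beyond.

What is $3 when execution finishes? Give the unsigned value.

65530

[0] nor  $3, $6, $0  →  {$0:0, $1:13, $2:5, $3:65529, $4:5, $5:0, $6:6}
[1] slt  $2, $5, $4  →  {$0:0, $1:13, $2:1, $3:65529, $4:5, $5:0, $6:6}
[2] and  $4, $0, $2  →  {$0:0, $1:13, $2:1, $3:65529, $4:0, $5:0, $6:6}
[3] bne  $1, $3, L12  →  {$0:0, $1:13, $2:1, $3:65529, $4:0, $5:0, $6:6}  ⟨branch taken⟩
[4] add  $3, $3, $2  →  {$0:0, $1:13, $2:1, $3:65530, $4:0, $5:0, $6:6}
[12] xori  $4, $0, 1  →  {$0:0, $1:13, $2:1, $3:65530, $4:1, $5:0, $6:6}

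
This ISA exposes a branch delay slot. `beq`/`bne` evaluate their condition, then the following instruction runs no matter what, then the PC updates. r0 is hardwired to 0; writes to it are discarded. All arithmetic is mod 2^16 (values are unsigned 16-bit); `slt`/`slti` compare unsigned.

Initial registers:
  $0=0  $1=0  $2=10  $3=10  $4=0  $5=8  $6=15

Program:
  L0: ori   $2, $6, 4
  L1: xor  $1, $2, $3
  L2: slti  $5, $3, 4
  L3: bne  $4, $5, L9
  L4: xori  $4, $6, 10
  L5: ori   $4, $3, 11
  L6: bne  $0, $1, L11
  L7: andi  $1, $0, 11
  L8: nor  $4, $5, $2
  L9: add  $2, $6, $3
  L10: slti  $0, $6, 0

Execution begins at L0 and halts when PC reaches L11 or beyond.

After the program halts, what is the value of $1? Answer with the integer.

[0] ori   $2, $6, 4  →  {$0:0, $1:0, $2:15, $3:10, $4:0, $5:8, $6:15}
[1] xor  $1, $2, $3  →  {$0:0, $1:5, $2:15, $3:10, $4:0, $5:8, $6:15}
[2] slti  $5, $3, 4  →  {$0:0, $1:5, $2:15, $3:10, $4:0, $5:0, $6:15}
[3] bne  $4, $5, L9  →  {$0:0, $1:5, $2:15, $3:10, $4:0, $5:0, $6:15}  ⟨branch fallthrough⟩
[4] xori  $4, $6, 10  →  {$0:0, $1:5, $2:15, $3:10, $4:5, $5:0, $6:15}
[5] ori   $4, $3, 11  →  {$0:0, $1:5, $2:15, $3:10, $4:11, $5:0, $6:15}
[6] bne  $0, $1, L11  →  {$0:0, $1:5, $2:15, $3:10, $4:11, $5:0, $6:15}  ⟨branch taken⟩
[7] andi  $1, $0, 11  →  {$0:0, $1:0, $2:15, $3:10, $4:11, $5:0, $6:15}

0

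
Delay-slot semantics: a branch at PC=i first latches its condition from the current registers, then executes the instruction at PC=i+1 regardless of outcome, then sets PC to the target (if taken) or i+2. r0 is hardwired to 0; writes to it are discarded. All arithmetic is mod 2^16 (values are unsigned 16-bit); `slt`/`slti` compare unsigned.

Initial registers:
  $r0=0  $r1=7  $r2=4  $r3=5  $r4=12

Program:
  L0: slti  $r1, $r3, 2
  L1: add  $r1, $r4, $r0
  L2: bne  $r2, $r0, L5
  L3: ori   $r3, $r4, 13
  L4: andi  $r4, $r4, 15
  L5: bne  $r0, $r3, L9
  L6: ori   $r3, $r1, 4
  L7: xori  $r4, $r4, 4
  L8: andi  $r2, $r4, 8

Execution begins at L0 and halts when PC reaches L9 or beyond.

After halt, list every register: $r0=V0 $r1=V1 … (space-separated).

#0 slti  $r1, $r3, 2 ; 0/0/4/5/12
#1 add  $r1, $r4, $r0 ; 0/12/4/5/12
#2 bne  $r2, $r0, L5 ; 0/12/4/5/12 ; →target
#3 ori   $r3, $r4, 13 ; 0/12/4/13/12
#5 bne  $r0, $r3, L9 ; 0/12/4/13/12 ; →target
#6 ori   $r3, $r1, 4 ; 0/12/4/12/12

$r0=0 $r1=12 $r2=4 $r3=12 $r4=12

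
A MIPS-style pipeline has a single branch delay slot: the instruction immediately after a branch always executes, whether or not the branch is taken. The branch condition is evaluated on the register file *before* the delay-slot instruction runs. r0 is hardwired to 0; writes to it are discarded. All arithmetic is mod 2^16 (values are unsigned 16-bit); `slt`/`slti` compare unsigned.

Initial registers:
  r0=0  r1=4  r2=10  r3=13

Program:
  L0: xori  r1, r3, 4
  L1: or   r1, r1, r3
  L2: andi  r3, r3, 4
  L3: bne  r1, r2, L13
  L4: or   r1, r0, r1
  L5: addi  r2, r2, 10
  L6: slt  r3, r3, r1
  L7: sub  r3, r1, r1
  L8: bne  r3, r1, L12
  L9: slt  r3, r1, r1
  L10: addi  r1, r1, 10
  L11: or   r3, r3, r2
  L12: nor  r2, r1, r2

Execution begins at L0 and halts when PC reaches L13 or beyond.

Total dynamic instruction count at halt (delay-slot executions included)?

PC=0  xori  r1, r3, 4        | r0=0 r1=9 r2=10 r3=13
PC=1  or   r1, r1, r3        | r0=0 r1=13 r2=10 r3=13
PC=2  andi  r3, r3, 4        | r0=0 r1=13 r2=10 r3=4
PC=3  bne  r1, r2, L13       | r0=0 r1=13 r2=10 r3=4  [TAKEN]
PC=4  or   r1, r0, r1        | r0=0 r1=13 r2=10 r3=4

5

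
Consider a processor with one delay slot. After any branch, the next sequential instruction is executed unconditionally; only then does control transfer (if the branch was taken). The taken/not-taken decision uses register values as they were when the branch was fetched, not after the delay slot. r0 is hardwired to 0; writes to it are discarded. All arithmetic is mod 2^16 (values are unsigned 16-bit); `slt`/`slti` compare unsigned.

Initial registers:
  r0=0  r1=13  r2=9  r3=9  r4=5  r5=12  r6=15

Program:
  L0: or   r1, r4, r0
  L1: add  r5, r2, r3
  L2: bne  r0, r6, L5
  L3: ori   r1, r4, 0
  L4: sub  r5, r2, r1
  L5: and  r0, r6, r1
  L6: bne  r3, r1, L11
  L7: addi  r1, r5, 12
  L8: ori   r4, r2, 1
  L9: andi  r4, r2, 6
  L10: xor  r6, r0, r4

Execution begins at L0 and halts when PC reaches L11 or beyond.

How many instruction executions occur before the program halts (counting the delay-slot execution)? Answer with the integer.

7

PC=0  or   r1, r4, r0        | r0=0 r1=5 r2=9 r3=9 r4=5 r5=12 r6=15
PC=1  add  r5, r2, r3        | r0=0 r1=5 r2=9 r3=9 r4=5 r5=18 r6=15
PC=2  bne  r0, r6, L5        | r0=0 r1=5 r2=9 r3=9 r4=5 r5=18 r6=15  [TAKEN]
PC=3  ori   r1, r4, 0        | r0=0 r1=5 r2=9 r3=9 r4=5 r5=18 r6=15
PC=5  and  r0, r6, r1        | r0=0 r1=5 r2=9 r3=9 r4=5 r5=18 r6=15
PC=6  bne  r3, r1, L11       | r0=0 r1=5 r2=9 r3=9 r4=5 r5=18 r6=15  [TAKEN]
PC=7  addi  r1, r5, 12       | r0=0 r1=30 r2=9 r3=9 r4=5 r5=18 r6=15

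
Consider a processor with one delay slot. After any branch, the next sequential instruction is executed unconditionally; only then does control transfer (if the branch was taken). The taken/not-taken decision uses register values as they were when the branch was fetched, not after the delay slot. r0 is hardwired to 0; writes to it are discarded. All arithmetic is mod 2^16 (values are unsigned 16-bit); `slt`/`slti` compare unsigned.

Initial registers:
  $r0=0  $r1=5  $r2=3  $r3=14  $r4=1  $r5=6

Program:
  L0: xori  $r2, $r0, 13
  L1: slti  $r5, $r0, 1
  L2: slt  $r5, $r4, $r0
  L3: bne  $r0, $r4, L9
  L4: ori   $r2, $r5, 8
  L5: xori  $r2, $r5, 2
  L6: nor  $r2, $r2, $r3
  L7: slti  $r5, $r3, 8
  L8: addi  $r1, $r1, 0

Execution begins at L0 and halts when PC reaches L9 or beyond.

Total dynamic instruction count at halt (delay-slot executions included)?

5

[0] xori  $r2, $r0, 13  →  {$r0:0, $r1:5, $r2:13, $r3:14, $r4:1, $r5:6}
[1] slti  $r5, $r0, 1  →  {$r0:0, $r1:5, $r2:13, $r3:14, $r4:1, $r5:1}
[2] slt  $r5, $r4, $r0  →  {$r0:0, $r1:5, $r2:13, $r3:14, $r4:1, $r5:0}
[3] bne  $r0, $r4, L9  →  {$r0:0, $r1:5, $r2:13, $r3:14, $r4:1, $r5:0}  ⟨branch taken⟩
[4] ori   $r2, $r5, 8  →  {$r0:0, $r1:5, $r2:8, $r3:14, $r4:1, $r5:0}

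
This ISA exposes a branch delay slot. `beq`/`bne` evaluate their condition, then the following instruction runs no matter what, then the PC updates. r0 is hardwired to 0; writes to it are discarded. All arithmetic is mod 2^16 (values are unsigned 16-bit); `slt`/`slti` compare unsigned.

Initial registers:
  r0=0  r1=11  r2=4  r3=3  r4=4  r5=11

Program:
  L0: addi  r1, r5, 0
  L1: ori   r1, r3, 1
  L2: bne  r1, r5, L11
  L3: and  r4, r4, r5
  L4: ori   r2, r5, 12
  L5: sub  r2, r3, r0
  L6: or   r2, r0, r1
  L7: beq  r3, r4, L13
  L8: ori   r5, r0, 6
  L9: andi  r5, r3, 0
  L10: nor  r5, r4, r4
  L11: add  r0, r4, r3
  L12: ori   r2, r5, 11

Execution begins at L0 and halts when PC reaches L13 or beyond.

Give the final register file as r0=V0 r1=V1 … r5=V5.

r0=0 r1=3 r2=11 r3=3 r4=0 r5=11

#0 addi  r1, r5, 0 ; 0/11/4/3/4/11
#1 ori   r1, r3, 1 ; 0/3/4/3/4/11
#2 bne  r1, r5, L11 ; 0/3/4/3/4/11 ; →target
#3 and  r4, r4, r5 ; 0/3/4/3/0/11
#11 add  r0, r4, r3 ; 0/3/4/3/0/11
#12 ori   r2, r5, 11 ; 0/3/11/3/0/11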